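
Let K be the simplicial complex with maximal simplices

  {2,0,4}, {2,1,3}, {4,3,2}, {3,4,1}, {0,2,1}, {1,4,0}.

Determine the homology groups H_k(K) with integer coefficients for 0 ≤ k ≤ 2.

We work with the vertex ordering 0 < 1 < 2 < 3 < 4. The simplices of K, each written with vertices in increasing order, are:

  0-simplices (5): [0], [1], [2], [3], [4]
  1-simplices (9): [0,1], [0,2], [0,4], [1,2], [1,3], [1,4], [2,3], [2,4], [3,4]
  2-simplices (6): [0,1,2], [0,1,4], [0,2,4], [1,2,3], [1,3,4], [2,3,4]

Hence C_0 ≅ Z^5, C_1 ≅ Z^9, C_2 ≅ Z^6.

∂_1: C_1 → C_0 maps an edge to its endpoints' difference, ∂[p,q] = q − p.
This gives a 5×9 integer matrix of rank 4; reducing to Smith normal form yields diagonal entries (1,1,1,1).

The boundary map ∂_2: C_2 → C_1 sends each 2-simplex [p,q,r] to [q,r] − [p,r] + [p,q]. For instance
  ∂[1,2,3] = [2,3] − [1,3] + [1,2],
  ∂[0,2,4] = [2,4] − [0,4] + [0,2].
The 9×6 boundary matrix has rank 5 and Smith normal form diag(1,1,1,1,1).

Reading off H_k = ker ∂_k / im ∂_{k+1}:

  H_0: rank C_0 − rank ∂_1 = 5 − 4 = 1, and the invariant factors of ∂_1 are all 1, so H_0 = Z.
  H_1: rank ker ∂_1 − rank ∂_2 = (9 − 4) − 5 = 0, and the invariant factors of ∂_2 are all 1, so H_1 = 0.
  H_2: rank ker ∂_2 − rank ∂_3 = (6 − 5) − 0 = 1, and there is no ∂_3, so H_2 = Z.

As a check, the Euler characteristic is 5 − 9 + 6 = 2, which agrees with 1 − 0 + 1 = 2.

H_0 ≅ Z,  H_1 = 0,  H_2 ≅ Z.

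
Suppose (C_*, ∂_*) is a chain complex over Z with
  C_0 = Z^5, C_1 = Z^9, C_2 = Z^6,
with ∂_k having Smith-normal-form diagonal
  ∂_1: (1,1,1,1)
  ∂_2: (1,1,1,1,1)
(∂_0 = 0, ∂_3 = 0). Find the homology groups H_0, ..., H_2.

H_0 = Z,  H_1 = 0,  H_2 = Z.

H_0: b_0 = 5 − 0 − 4 = 1; torsion from ∂_1 factors > 1: none. So H_0 = Z.
H_1: b_1 = 9 − 4 − 5 = 0; torsion from ∂_2 factors > 1: none. So H_1 = 0.
H_2: b_2 = 6 − 5 − 0 = 1; torsion from ∂_3 factors > 1: none. So H_2 = Z.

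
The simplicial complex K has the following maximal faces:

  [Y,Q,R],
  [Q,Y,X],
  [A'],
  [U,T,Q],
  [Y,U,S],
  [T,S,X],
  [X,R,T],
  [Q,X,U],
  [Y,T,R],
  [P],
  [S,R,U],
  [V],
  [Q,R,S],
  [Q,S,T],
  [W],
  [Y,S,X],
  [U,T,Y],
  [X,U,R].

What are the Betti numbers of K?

K has 11 vertices, 21 edges, 14 triangles.
rank ∂_0 = 0, rank ∂_1 = 6 ⇒ b_0 = 11 − 0 − 6 = 5; all invariant factors of ∂_1 are 1 so no torsion. So H_0 ≅ Z^5.
rank ∂_1 = 6, rank ∂_2 = 13 ⇒ b_1 = 21 − 6 − 13 = 2; all invariant factors of ∂_2 are 1 so no torsion. So H_1 ≅ Z^2.
rank ∂_2 = 13, rank ∂_3 = 0 ⇒ b_2 = 14 − 13 − 0 = 1. So H_2 ≅ Z.

b_0 = 5, b_1 = 2, b_2 = 1.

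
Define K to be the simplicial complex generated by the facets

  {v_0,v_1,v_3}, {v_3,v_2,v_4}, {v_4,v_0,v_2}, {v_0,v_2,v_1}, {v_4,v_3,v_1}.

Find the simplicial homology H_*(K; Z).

H_0 = Z,  H_1 = Z,  H_2 = 0.

K has 5 vertices, 10 edges, 5 triangles.
rank ∂_0 = 0, rank ∂_1 = 4 ⇒ b_0 = 5 − 0 − 4 = 1; all invariant factors of ∂_1 are 1 so no torsion. So H_0 = Z.
rank ∂_1 = 4, rank ∂_2 = 5 ⇒ b_1 = 10 − 4 − 5 = 1; all invariant factors of ∂_2 are 1 so no torsion. So H_1 = Z.
rank ∂_2 = 5, rank ∂_3 = 0 ⇒ b_2 = 5 − 5 − 0 = 0. So H_2 = 0.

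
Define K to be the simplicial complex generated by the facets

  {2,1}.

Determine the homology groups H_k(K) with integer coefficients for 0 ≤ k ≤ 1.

H_0 ≅ Z,  H_1 = 0.

We work with the vertex ordering 1 < 2. The simplices of K, each written with vertices in increasing order, are:

  0-simplices (2): [1], [2]
  1-simplices (1): [1,2]

so the chain groups are C_0 ≅ Z^2, C_1 ≅ Z^1.

The boundary map ∂_1: C_1 → C_0 maps an edge to its endpoints' difference, ∂[p,q] = q − p.
The resulting 2×1 matrix has rank 1, and its Smith normal form has invariant factors (1).

From H_k ≅ ker(∂_k) / im(∂_{k+1}) we obtain:

  H_0: rank C_0 − rank ∂_1 = 2 − 1 = 1, and the invariant factors of ∂_1 are all 1, so H_0 = Z.
  H_1: rank ker ∂_1 − rank ∂_2 = (1 − 1) − 0 = 0, and there is no ∂_2, so H_1 = 0.

As a check, the Euler characteristic is 2 − 1 = 1, which agrees with 1 − 0 = 1.
(K is a triangulation of the 1-simplex.)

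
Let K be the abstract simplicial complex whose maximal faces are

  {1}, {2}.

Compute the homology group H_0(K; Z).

H_0 = Z^2.

Fix the vertex order 1 < 2 and write every simplex with vertices in increasing order. Then dim K = 0 and the simplices of K are:

  0-simplices (2): [1], [2]

so the chain groups are C_0 ≅ Z^2.

Reading off H_k = ker ∂_k / im ∂_{k+1}:

  H_0: rank C_0 − rank ∂_1 = 2 − 0 = 2, and there is no ∂_1, so H_0 = Z^2.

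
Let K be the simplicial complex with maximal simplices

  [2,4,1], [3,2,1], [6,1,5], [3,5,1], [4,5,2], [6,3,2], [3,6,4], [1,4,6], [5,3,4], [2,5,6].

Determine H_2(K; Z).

Fix the vertex order 1 < 2 < 3 < 4 < 5 < 6 and write every simplex with vertices in increasing order. Then dim K = 2 and the simplices of K are:

  0-simplices (6): [1], [2], [3], [4], [5], [6]
  1-simplices (15): [1,2], [1,3], [1,4], [1,5], [1,6], [2,3], [2,4], [2,5], [2,6], [3,4], [3,5], [3,6], [4,5], [4,6], [5,6]
  2-simplices (10): [1,2,3], [1,2,4], [1,3,5], [1,4,6], [1,5,6], [2,3,6], [2,4,5], [2,5,6], [3,4,5], [3,4,6]

giving chain groups C_0 ≅ Z^6, C_1 ≅ Z^15, C_2 ≅ Z^10.

∂_1: C_1 → C_0 sends each edge [p,q] (with p < q) to q − p.
The 6×15 boundary matrix has rank 5 and Smith normal form diag(1,1,1,1,1).

The boundary map ∂_2: C_2 → C_1 maps a triangle to the signed sum of its edges. For instance
  ∂[1,2,4] = [2,4] − [1,4] + [1,2],
  ∂[1,4,6] = [4,6] − [1,6] + [1,4].
The 15×10 boundary matrix has rank 10 and Smith normal form diag(1,1,1,1,1,1,1,1,1,2).

Now H_k = ker ∂_k / im ∂_{k+1}, so:

  H_2: rank ker ∂_2 − rank ∂_3 = (10 − 10) − 0 = 0, and there is no ∂_3, so H_2 ≅ 0.

H_2 ≅ 0.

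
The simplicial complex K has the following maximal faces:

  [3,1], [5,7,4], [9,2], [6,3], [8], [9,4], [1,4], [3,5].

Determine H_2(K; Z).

H_2 = 0.

We work with the vertex ordering 1 < 2 < 3 < 4 < 5 < 6 < 7 < 8 < 9. The simplices of K, each written with vertices in increasing order, are:

  0-simplices (9): [1], [2], [3], [4], [5], [6], [7], [8], [9]
  1-simplices (9): [1,3], [1,4], [2,9], [3,5], [3,6], [4,5], [4,7], [4,9], [5,7]
  2-simplices (1): [4,5,7]

so the chain groups are C_0 ≅ Z^9, C_1 ≅ Z^9, C_2 ≅ Z^1.

∂_1: C_1 → C_0 maps an edge to its endpoints' difference, ∂[p,q] = q − p.
The 9×9 boundary matrix has rank 7 and Smith normal form diag(1,1,1,1,1,1,1).

∂_2: C_2 → C_1 maps a triangle to the signed sum of its edges. For instance
  ∂[4,5,7] = [5,7] − [4,7] + [4,5].
The 9×1 boundary matrix has rank 1 and Smith normal form diag(1).

Now H_k = ker ∂_k / im ∂_{k+1}, so:

  H_2: rank ker ∂_2 − rank ∂_3 = (1 − 1) − 0 = 0, and there is no ∂_3, so H_2 = 0.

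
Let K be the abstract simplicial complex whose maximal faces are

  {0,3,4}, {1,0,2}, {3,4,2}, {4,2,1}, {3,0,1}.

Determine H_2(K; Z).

Order the vertices as 0 < 1 < 2 < 3 < 4. Listing each simplex with vertices in this order, K has dimension 2 with simplices:

  0-simplices (5): [0], [1], [2], [3], [4]
  1-simplices (10): [0,1], [0,2], [0,3], [0,4], [1,2], [1,3], [1,4], [2,3], [2,4], [3,4]
  2-simplices (5): [0,1,2], [0,1,3], [0,3,4], [1,2,4], [2,3,4]

giving chain groups C_0 ≅ Z^5, C_1 ≅ Z^10, C_2 ≅ Z^5.

Boundary ∂_1: C_1 → C_0 maps an edge to its endpoints' difference, ∂[p,q] = q − p.
This gives a 5×10 integer matrix of rank 4; reducing to Smith normal form yields diagonal entries (1,1,1,1).

Boundary ∂_2: C_2 → C_1 acts by ∂[p,q,r] = [q,r] − [p,r] + [p,q]. For instance
  ∂[2,3,4] = [3,4] − [2,4] + [2,3],
  ∂[1,2,4] = [2,4] − [1,4] + [1,2].
This gives a 10×5 integer matrix of rank 5; reducing to Smith normal form yields diagonal entries (1,1,1,1,1).

From H_k ≅ ker(∂_k) / im(∂_{k+1}) we obtain:

  H_2: rank ker ∂_2 − rank ∂_3 = (5 − 5) − 0 = 0, and there is no ∂_3, so H_2 = 0.

H_2 ≅ 0.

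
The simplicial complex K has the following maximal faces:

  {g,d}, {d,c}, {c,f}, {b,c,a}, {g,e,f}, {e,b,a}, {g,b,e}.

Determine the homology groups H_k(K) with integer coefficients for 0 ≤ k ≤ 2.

Take the total order a < b < c < d < e < f < g on the vertex set. Then K (dimension 2) consists of the simplices:

  0-simplices (7): a, b, c, d, e, f, g
  1-simplices (12): ab, ac, ae, bc, be, bg, cd, cf, dg, ef, eg, fg
  2-simplices (4): abc, abe, beg, efg

Hence C_0 ≅ Z^7, C_1 ≅ Z^12, C_2 ≅ Z^4.

Boundary ∂_1: C_1 → C_0 sends each edge [p,q] (with p < q) to q − p. For instance
  ∂bg = g − b.
The 7×12 boundary matrix has rank 6 and Smith normal form diag(1,1,1,1,1,1).

Boundary ∂_2: C_2 → C_1 acts by ∂[p,q,r] = [q,r] − [p,r] + [p,q]. For instance
  ∂abc = bc − ac + ab,
  ∂abe = be − ae + ab.
The 12×4 boundary matrix has rank 4 and Smith normal form diag(1,1,1,1).

Reading off H_k = ker ∂_k / im ∂_{k+1}:

  H_0: rank C_0 − rank ∂_1 = 7 − 6 = 1, and the invariant factors of ∂_1 are all 1, so H_0 = Z.
  H_1: rank ker ∂_1 − rank ∂_2 = (12 − 6) − 4 = 2, and the invariant factors of ∂_2 are all 1, so H_1 = Z^2.
  H_2: rank ker ∂_2 − rank ∂_3 = (4 − 4) − 0 = 0, and there is no ∂_3, so H_2 = 0.

H_0 ≅ Z,  H_1 ≅ Z^2,  H_2 = 0.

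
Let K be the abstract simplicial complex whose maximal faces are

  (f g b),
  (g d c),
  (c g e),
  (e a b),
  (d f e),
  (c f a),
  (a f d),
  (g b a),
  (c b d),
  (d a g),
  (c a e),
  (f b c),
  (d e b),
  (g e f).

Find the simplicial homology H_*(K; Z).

Order the vertices as a < b < c < d < e < f < g. Listing each simplex with vertices in this order, K has dimension 2 with simplices:

  0-simplices (7): a, b, c, d, e, f, g
  1-simplices (21): ab, ac, ad, ae, af, ag, bc, bd, be, bf, bg, cd, ce, cf, cg, de, df, dg, ef, eg, fg
  2-simplices (14): abe, abg, ace, acf, adf, adg, bcd, bcf, bde, bfg, cdg, ceg, def, efg

giving chain groups C_0 ≅ Z^7, C_1 ≅ Z^21, C_2 ≅ Z^14.

∂_1: C_1 → C_0 sends each edge [p,q] (with p < q) to q − p. For instance
  ∂de = e − d.
This gives a 7×21 integer matrix of rank 6; reducing to Smith normal form yields diagonal entries (1,1,1,1,1,1).

∂_2: C_2 → C_1 maps a triangle to the signed sum of its edges. For instance
  ∂abe = be − ae + ab,
  ∂bde = de − be + bd.
The resulting 21×14 matrix has rank 13, and its Smith normal form has invariant factors (1,1,1,1,1,1,1,1,1,1,1,1,1).

From H_k ≅ ker(∂_k) / im(∂_{k+1}) we obtain:

  H_0: rank C_0 − rank ∂_1 = 7 − 6 = 1, and the invariant factors of ∂_1 are all 1, so H_0 = Z.
  H_1: rank ker ∂_1 − rank ∂_2 = (21 − 6) − 13 = 2, and the invariant factors of ∂_2 are all 1, so H_1 = Z^2.
  H_2: rank ker ∂_2 − rank ∂_3 = (14 − 13) − 0 = 1, and there is no ∂_3, so H_2 = Z.

(K is a triangulation of the torus T^2.)

H_0 ≅ Z,  H_1 ≅ Z^2,  H_2 ≅ Z.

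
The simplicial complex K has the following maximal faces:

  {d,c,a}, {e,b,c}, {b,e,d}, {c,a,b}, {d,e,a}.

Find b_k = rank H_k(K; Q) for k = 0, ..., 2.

K has 5 vertices, 10 edges, 5 triangles.
rank ∂_0 = 0, rank ∂_1 = 4 ⇒ b_0 = 5 − 0 − 4 = 1; all invariant factors of ∂_1 are 1 so no torsion. So H_0 = Z.
rank ∂_1 = 4, rank ∂_2 = 5 ⇒ b_1 = 10 − 4 − 5 = 1; all invariant factors of ∂_2 are 1 so no torsion. So H_1 = Z.
rank ∂_2 = 5, rank ∂_3 = 0 ⇒ b_2 = 5 − 5 − 0 = 0. So H_2 = 0.

b_0 = 1, b_1 = 1, b_2 = 0.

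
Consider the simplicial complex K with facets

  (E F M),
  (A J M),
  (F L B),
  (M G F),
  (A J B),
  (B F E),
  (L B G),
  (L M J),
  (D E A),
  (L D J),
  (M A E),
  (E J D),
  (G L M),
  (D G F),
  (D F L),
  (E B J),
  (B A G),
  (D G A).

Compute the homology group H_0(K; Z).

Take the total order A < B < D < E < F < G < J < L < M on the vertex set. Then K (dimension 2) consists of the simplices:

  0-simplices (9): A, B, D, E, F, G, J, L, M
  1-simplices (27): AB, AD, AE, AG, AJ, AM, BE, BF, BG, BJ, BL, DE, DF, DG, DJ, DL, EF, EJ, EM, FG, FL, FM, GL, GM, JL, JM, LM
  2-simplices (18): ABG, ABJ, ADE, ADG, AEM, AJM, BEF, BEJ, BFL, BGL, DEJ, DFG, DFL, DJL, EFM, FGM, GLM, JLM

giving chain groups C_0 ≅ Z^9, C_1 ≅ Z^27, C_2 ≅ Z^18.

∂_1: C_1 → C_0 is given by ∂[p,q] = [q] − [p]. For instance
  ∂FL = L − F.
The 9×27 boundary matrix has rank 8 and Smith normal form diag(1,1,1,1,1,1,1,1).

Boundary ∂_2: C_2 → C_1 sends each 2-simplex [p,q,r] to [q,r] − [p,r] + [p,q]. For instance
  ∂ADE = DE − AE + AD,
  ∂AEM = EM − AM + AE.
The 27×18 boundary matrix has rank 18 and Smith normal form diag(1,1,1,1,1,1,1,1,1,1,1,1,1,1,1,1,1,2).

Now H_k = ker ∂_k / im ∂_{k+1}, so:

  H_0: rank C_0 − rank ∂_1 = 9 − 8 = 1, and the invariant factors of ∂_1 are all 1, so H_0 = Z.

H_0 = Z.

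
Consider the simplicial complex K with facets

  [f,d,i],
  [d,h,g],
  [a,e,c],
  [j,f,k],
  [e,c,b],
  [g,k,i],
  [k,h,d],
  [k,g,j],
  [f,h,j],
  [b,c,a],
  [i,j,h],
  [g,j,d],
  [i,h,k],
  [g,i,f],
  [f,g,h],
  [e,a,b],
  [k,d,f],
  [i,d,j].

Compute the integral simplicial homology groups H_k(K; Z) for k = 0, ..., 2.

We work with the vertex ordering a < b < c < d < e < f < g < h < i < j < k. The simplices of K, each written with vertices in increasing order, are:

  0-simplices (11): a, b, c, d, e, f, g, h, i, j, k
  1-simplices (27): ab, ac, ae, bc, be, ce, df, dg, dh, di, dj, dk, fg, fh, fi, fj, fk, gh, gi, gj, gk, hi, hj, hk, ij, ik, jk
  2-simplices (18): abc, abe, ace, bce, dfi, dfk, dgh, dgj, dhk, dij, fgh, fgi, fhj, fjk, gik, gjk, hij, hik

Hence C_0 ≅ Z^11, C_1 ≅ Z^27, C_2 ≅ Z^18.

∂_1: C_1 → C_0 is given by ∂[p,q] = [q] − [p]. For instance
  ∂gh = h − g.
The resulting 11×27 matrix has rank 9, and its Smith normal form has invariant factors (1,1,1,1,1,1,1,1,1).

Boundary ∂_2: C_2 → C_1 acts by ∂[p,q,r] = [q,r] − [p,r] + [p,q]. For instance
  ∂hik = ik − hk + hi,
  ∂fgh = gh − fh + fg.
The 27×18 boundary matrix has rank 16 and Smith normal form diag(1,1,1,1,1,1,1,1,1,1,1,1,1,1,1,1).

From H_k ≅ ker(∂_k) / im(∂_{k+1}) we obtain:

  H_0: rank C_0 − rank ∂_1 = 11 − 9 = 2, and the invariant factors of ∂_1 are all 1, so H_0 ≅ Z^2.
  H_1: rank ker ∂_1 − rank ∂_2 = (27 − 9) − 16 = 2, and the invariant factors of ∂_2 are all 1, so H_1 ≅ Z^2.
  H_2: rank ker ∂_2 − rank ∂_3 = (18 − 16) − 0 = 2, and there is no ∂_3, so H_2 ≅ Z^2.

As a check, the Euler characteristic is 11 − 27 + 18 = 2, which agrees with 2 − 2 + 2 = 2.

H_0 = Z^2,  H_1 = Z^2,  H_2 = Z^2.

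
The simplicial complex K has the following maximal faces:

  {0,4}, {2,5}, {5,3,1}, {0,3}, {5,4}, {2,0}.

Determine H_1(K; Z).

Take the total order 0 < 1 < 2 < 3 < 4 < 5 on the vertex set. Then K (dimension 2) consists of the simplices:

  0-simplices (6): [0], [1], [2], [3], [4], [5]
  1-simplices (8): [0,2], [0,3], [0,4], [1,3], [1,5], [2,5], [3,5], [4,5]
  2-simplices (1): [1,3,5]

Hence C_0 ≅ Z^6, C_1 ≅ Z^8, C_2 ≅ Z^1.

∂_1: C_1 → C_0 maps an edge to its endpoints' difference, ∂[p,q] = q − p.
The resulting 6×8 matrix has rank 5, and its Smith normal form has invariant factors (1,1,1,1,1).

Boundary ∂_2: C_2 → C_1 sends each 2-simplex [p,q,r] to [q,r] − [p,r] + [p,q]. For instance
  ∂[1,3,5] = [3,5] − [1,5] + [1,3].
As a 8×1 matrix over Z this has rank 1, with invariant factors (1).

Computing H_k = (kernel of ∂_k) / (image of ∂_{k+1}):

  H_1: rank ker ∂_1 − rank ∂_2 = (8 − 5) − 1 = 2, and the invariant factors of ∂_2 are all 1, so H_1 = Z^2.

H_1 ≅ Z^2.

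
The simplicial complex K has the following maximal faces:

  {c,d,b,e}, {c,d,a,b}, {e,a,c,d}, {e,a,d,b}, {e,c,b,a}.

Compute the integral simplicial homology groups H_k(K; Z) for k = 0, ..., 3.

H_0 = Z,  H_1 = 0,  H_2 = 0,  H_3 = Z.

K has 5 vertices, 10 edges, 10 triangles, 5 3-simplices.
rank ∂_0 = 0, rank ∂_1 = 4 ⇒ b_0 = 5 − 0 − 4 = 1; all invariant factors of ∂_1 are 1 so no torsion. So H_0 ≅ Z.
rank ∂_1 = 4, rank ∂_2 = 6 ⇒ b_1 = 10 − 4 − 6 = 0; all invariant factors of ∂_2 are 1 so no torsion. So H_1 ≅ 0.
rank ∂_2 = 6, rank ∂_3 = 4 ⇒ b_2 = 10 − 6 − 4 = 0; all invariant factors of ∂_3 are 1 so no torsion. So H_2 ≅ 0.
rank ∂_3 = 4, rank ∂_4 = 0 ⇒ b_3 = 5 − 4 − 0 = 1. So H_3 ≅ Z.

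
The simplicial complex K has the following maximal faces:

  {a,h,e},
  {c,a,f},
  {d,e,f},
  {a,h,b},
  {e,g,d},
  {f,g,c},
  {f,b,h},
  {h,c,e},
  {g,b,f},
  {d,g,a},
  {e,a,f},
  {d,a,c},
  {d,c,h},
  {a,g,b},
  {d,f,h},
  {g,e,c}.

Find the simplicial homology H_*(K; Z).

H_0 ≅ Z,  H_1 ≅ Z^2,  H_2 ≅ Z.

We work with the vertex ordering a < b < c < d < e < f < g < h. The simplices of K, each written with vertices in increasing order, are:

  0-simplices (8): a, b, c, d, e, f, g, h
  1-simplices (24): ab, ac, ad, ae, af, ag, ah, bf, bg, bh, cd, ce, cf, cg, ch, de, df, dg, dh, ef, eg, eh, fg, fh
  2-simplices (16): abg, abh, acd, acf, adg, aef, aeh, bfg, bfh, cdh, ceg, ceh, cfg, def, deg, dfh

Hence C_0 ≅ Z^8, C_1 ≅ Z^24, C_2 ≅ Z^16.

Boundary ∂_1: C_1 → C_0 is given by ∂[p,q] = [q] − [p]. For instance
  ∂ag = g − a.
The 8×24 boundary matrix has rank 7 and Smith normal form diag(1,1,1,1,1,1,1).

Boundary ∂_2: C_2 → C_1 sends each 2-simplex [p,q,r] to [q,r] − [p,r] + [p,q]. For instance
  ∂bfh = fh − bh + bf,
  ∂def = ef − df + de.
This gives a 24×16 integer matrix of rank 15; reducing to Smith normal form yields diagonal entries (1,1,1,1,1,1,1,1,1,1,1,1,1,1,1).

Computing H_k = (kernel of ∂_k) / (image of ∂_{k+1}):

  H_0: rank C_0 − rank ∂_1 = 8 − 7 = 1, and the invariant factors of ∂_1 are all 1, so H_0 ≅ Z.
  H_1: rank ker ∂_1 − rank ∂_2 = (24 − 7) − 15 = 2, and the invariant factors of ∂_2 are all 1, so H_1 ≅ Z^2.
  H_2: rank ker ∂_2 − rank ∂_3 = (16 − 15) − 0 = 1, and there is no ∂_3, so H_2 ≅ Z.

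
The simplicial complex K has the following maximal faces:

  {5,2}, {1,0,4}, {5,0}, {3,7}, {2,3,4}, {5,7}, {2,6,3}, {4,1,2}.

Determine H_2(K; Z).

H_2 ≅ 0.

Order the vertices as 0 < 1 < 2 < 3 < 4 < 5 < 6 < 7. Listing each simplex with vertices in this order, K has dimension 2 with simplices:

  0-simplices (8): [0], [1], [2], [3], [4], [5], [6], [7]
  1-simplices (13): [0,1], [0,4], [0,5], [1,2], [1,4], [2,3], [2,4], [2,5], [2,6], [3,4], [3,6], [3,7], [5,7]
  2-simplices (4): [0,1,4], [1,2,4], [2,3,4], [2,3,6]

giving chain groups C_0 ≅ Z^8, C_1 ≅ Z^13, C_2 ≅ Z^4.

The boundary map ∂_1: C_1 → C_0 maps an edge to its endpoints' difference, ∂[p,q] = q − p. For instance
  ∂[0,5] = [5] − [0].
As a 8×13 matrix over Z this has rank 7, with invariant factors (1,1,1,1,1,1,1).

The boundary map ∂_2: C_2 → C_1 sends each 2-simplex [p,q,r] to [q,r] − [p,r] + [p,q]. For instance
  ∂[2,3,6] = [3,6] − [2,6] + [2,3],
  ∂[2,3,4] = [3,4] − [2,4] + [2,3].
The 13×4 boundary matrix has rank 4 and Smith normal form diag(1,1,1,1).

Reading off H_k = ker ∂_k / im ∂_{k+1}:

  H_2: rank ker ∂_2 − rank ∂_3 = (4 − 4) − 0 = 0, and there is no ∂_3, so H_2 = 0.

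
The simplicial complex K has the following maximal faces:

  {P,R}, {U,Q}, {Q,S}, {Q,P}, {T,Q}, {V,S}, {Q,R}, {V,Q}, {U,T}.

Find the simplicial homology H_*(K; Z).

Order the vertices as P < Q < R < S < T < U < V. Listing each simplex with vertices in this order, K has dimension 1 with simplices:

  0-simplices (7): P, Q, R, S, T, U, V
  1-simplices (9): PQ, PR, QR, QS, QT, QU, QV, SV, TU

so the chain groups are C_0 ≅ Z^7, C_1 ≅ Z^9.

The boundary map ∂_1: C_1 → C_0 is given by ∂[p,q] = [q] − [p]. For instance
  ∂SV = V − S.
As a 7×9 matrix over Z this has rank 6, with invariant factors (1,1,1,1,1,1).

Computing H_k = (kernel of ∂_k) / (image of ∂_{k+1}):

  H_0: rank C_0 − rank ∂_1 = 7 − 6 = 1, and the invariant factors of ∂_1 are all 1, so H_0 = Z.
  H_1: rank ker ∂_1 − rank ∂_2 = (9 − 6) − 0 = 3, and there is no ∂_2, so H_1 = Z^3.

As a check, the Euler characteristic is 7 − 9 = -2, which agrees with 1 − 3 = -2.

H_0 = Z,  H_1 = Z^3.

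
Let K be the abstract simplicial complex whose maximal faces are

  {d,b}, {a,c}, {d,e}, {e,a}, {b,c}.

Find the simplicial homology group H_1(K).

H_1 = Z.

Order the vertices as a < b < c < d < e. Listing each simplex with vertices in this order, K has dimension 1 with simplices:

  0-simplices (5): a, b, c, d, e
  1-simplices (5): ac, ae, bc, bd, de

Hence C_0 ≅ Z^5, C_1 ≅ Z^5.

∂_1: C_1 → C_0 is given by ∂[p,q] = [q] − [p]. For instance
  ∂bd = d − b.
This gives a 5×5 integer matrix of rank 4; reducing to Smith normal form yields diagonal entries (1,1,1,1).

From H_k ≅ ker(∂_k) / im(∂_{k+1}) we obtain:

  H_1: rank ker ∂_1 − rank ∂_2 = (5 − 4) − 0 = 1, and there is no ∂_2, so H_1 ≅ Z.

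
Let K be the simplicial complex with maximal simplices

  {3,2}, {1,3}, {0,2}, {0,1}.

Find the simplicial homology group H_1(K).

H_1 = Z.

We work with the vertex ordering 0 < 1 < 2 < 3. The simplices of K, each written with vertices in increasing order, are:

  0-simplices (4): [0], [1], [2], [3]
  1-simplices (4): [0,1], [0,2], [1,3], [2,3]

Hence C_0 ≅ Z^4, C_1 ≅ Z^4.

The boundary map ∂_1: C_1 → C_0 maps an edge to its endpoints' difference, ∂[p,q] = q − p. For instance
  ∂[2,3] = [3] − [2].
The resulting 4×4 matrix has rank 3, and its Smith normal form has invariant factors (1,1,1).

Reading off H_k = ker ∂_k / im ∂_{k+1}:

  H_1: rank ker ∂_1 − rank ∂_2 = (4 − 3) − 0 = 1, and there is no ∂_2, so H_1 = Z.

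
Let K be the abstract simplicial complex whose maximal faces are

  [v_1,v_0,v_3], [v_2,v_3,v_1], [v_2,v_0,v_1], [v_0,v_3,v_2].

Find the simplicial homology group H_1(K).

Fix the vertex order v_0 < v_1 < v_2 < v_3 and write every simplex with vertices in increasing order. Then dim K = 2 and the simplices of K are:

  0-simplices (4): [v_0], [v_1], [v_2], [v_3]
  1-simplices (6): [v_0,v_1], [v_0,v_2], [v_0,v_3], [v_1,v_2], [v_1,v_3], [v_2,v_3]
  2-simplices (4): [v_0,v_1,v_2], [v_0,v_1,v_3], [v_0,v_2,v_3], [v_1,v_2,v_3]

Hence C_0 ≅ Z^4, C_1 ≅ Z^6, C_2 ≅ Z^4.

Boundary ∂_1: C_1 → C_0 maps an edge to its endpoints' difference, ∂[p,q] = q − p. For instance
  ∂[v_2,v_3] = [v_3] − [v_2].
The resulting 4×6 matrix has rank 3, and its Smith normal form has invariant factors (1,1,1).

Boundary ∂_2: C_2 → C_1 sends each 2-simplex [p,q,r] to [q,r] − [p,r] + [p,q]. For instance
  ∂[v_0,v_2,v_3] = [v_2,v_3] − [v_0,v_3] + [v_0,v_2],
  ∂[v_1,v_2,v_3] = [v_2,v_3] − [v_1,v_3] + [v_1,v_2].
This gives a 6×4 integer matrix of rank 3; reducing to Smith normal form yields diagonal entries (1,1,1).

Computing H_k = (kernel of ∂_k) / (image of ∂_{k+1}):

  H_1: rank ker ∂_1 − rank ∂_2 = (6 − 3) − 3 = 0, and the invariant factors of ∂_2 are all 1, so H_1 ≅ 0.

(K is a triangulation of the 2-sphere S^2.)

H_1 = 0.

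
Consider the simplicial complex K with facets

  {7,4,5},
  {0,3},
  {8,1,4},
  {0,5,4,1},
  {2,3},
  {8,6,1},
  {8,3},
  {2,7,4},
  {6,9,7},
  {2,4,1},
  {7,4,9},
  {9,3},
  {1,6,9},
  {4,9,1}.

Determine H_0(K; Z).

Fix the vertex order 0 < 1 < 2 < 3 < 4 < 5 < 6 < 7 < 8 < 9 and write every simplex with vertices in increasing order. Then dim K = 3 and the simplices of K are:

  0-simplices (10): [0], [1], [2], [3], [4], [5], [6], [7], [8], [9]
  1-simplices (24): (24 of them)
  2-simplices (13): [0,1,4], [0,1,5], [0,4,5], [1,2,4], [1,4,5], [1,4,8], [1,4,9], [1,6,8], [1,6,9], [2,4,7], [4,5,7], [4,7,9], [6,7,9]
  3-simplices (1): [0,1,4,5]

Hence C_0 ≅ Z^10, C_1 ≅ Z^24, C_2 ≅ Z^13, C_3 ≅ Z^1.

∂_1: C_1 → C_0 sends each edge [p,q] (with p < q) to q − p. For instance
  ∂[1,8] = [8] − [1].
The resulting 10×24 matrix has rank 9, and its Smith normal form has invariant factors (1,1,1,1,1,1,1,1,1).

The boundary map ∂_2: C_2 → C_1 acts by ∂[p,q,r] = [q,r] − [p,r] + [p,q]. For instance
  ∂[1,4,5] = [4,5] − [1,5] + [1,4],
  ∂[1,4,9] = [4,9] − [1,9] + [1,4].
The 24×13 boundary matrix has rank 12 and Smith normal form diag(1,1,1,1,1,1,1,1,1,1,1,1).

The boundary map ∂_3: C_3 → C_2 sends each 3-simplex σ to the alternating sum Σ_i (−1)^i (σ with its i-th vertex removed). For instance
  ∂[0,1,4,5] = [1,4,5] − [0,4,5] + [0,1,5] − [0,1,4].
The resulting 13×1 matrix has rank 1, and its Smith normal form has invariant factors (1).

Now H_k = ker ∂_k / im ∂_{k+1}, so:

  H_0: rank C_0 − rank ∂_1 = 10 − 9 = 1, and the invariant factors of ∂_1 are all 1, so H_0 ≅ Z.

H_0 ≅ Z.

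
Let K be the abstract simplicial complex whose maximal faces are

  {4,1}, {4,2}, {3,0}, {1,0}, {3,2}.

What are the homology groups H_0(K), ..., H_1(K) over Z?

We work with the vertex ordering 0 < 1 < 2 < 3 < 4. The simplices of K, each written with vertices in increasing order, are:

  0-simplices (5): [0], [1], [2], [3], [4]
  1-simplices (5): [0,1], [0,3], [1,4], [2,3], [2,4]

so the chain groups are C_0 ≅ Z^5, C_1 ≅ Z^5.

∂_1: C_1 → C_0 sends each edge [p,q] (with p < q) to q − p. For instance
  ∂[0,3] = [3] − [0].
This gives a 5×5 integer matrix of rank 4; reducing to Smith normal form yields diagonal entries (1,1,1,1).

From H_k ≅ ker(∂_k) / im(∂_{k+1}) we obtain:

  H_0: rank C_0 − rank ∂_1 = 5 − 4 = 1, and the invariant factors of ∂_1 are all 1, so H_0 = Z.
  H_1: rank ker ∂_1 − rank ∂_2 = (5 − 4) − 0 = 1, and there is no ∂_2, so H_1 = Z.

(K is a triangulation of the circle S^1.)

H_0 = Z,  H_1 = Z.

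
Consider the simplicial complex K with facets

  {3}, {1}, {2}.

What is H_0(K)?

Take the total order 1 < 2 < 3 on the vertex set. Then K (dimension 0) consists of the simplices:

  0-simplices (3): [1], [2], [3]

giving chain groups C_0 ≅ Z^3.

From H_k ≅ ker(∂_k) / im(∂_{k+1}) we obtain:

  H_0: rank C_0 − rank ∂_1 = 3 − 0 = 3, and there is no ∂_1, so H_0 = Z^3.

H_0 ≅ Z^3.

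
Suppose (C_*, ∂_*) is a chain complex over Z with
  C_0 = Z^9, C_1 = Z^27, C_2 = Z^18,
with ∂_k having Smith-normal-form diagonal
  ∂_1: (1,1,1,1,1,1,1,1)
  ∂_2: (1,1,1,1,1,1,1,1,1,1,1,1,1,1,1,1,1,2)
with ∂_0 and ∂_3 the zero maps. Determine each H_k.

H_0: b_0 = 9 − 0 − 8 = 1; torsion from ∂_1 factors > 1: none. So H_0 = Z.
H_1: b_1 = 27 − 8 − 18 = 1; torsion from ∂_2 factors > 1: [2]. So H_1 = Z ⊕ Z/2.
H_2: b_2 = 18 − 18 − 0 = 0; torsion from ∂_3 factors > 1: none. So H_2 = 0.

H_0 = Z,  H_1 = Z ⊕ Z/2,  H_2 = 0.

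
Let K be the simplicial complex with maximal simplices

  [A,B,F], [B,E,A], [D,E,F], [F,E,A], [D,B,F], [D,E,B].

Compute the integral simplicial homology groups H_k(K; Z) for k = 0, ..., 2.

Take the total order A < B < D < E < F on the vertex set. Then K (dimension 2) consists of the simplices:

  0-simplices (5): A, B, D, E, F
  1-simplices (9): AB, AE, AF, BD, BE, BF, DE, DF, EF
  2-simplices (6): ABE, ABF, AEF, BDE, BDF, DEF

so the chain groups are C_0 ≅ Z^5, C_1 ≅ Z^9, C_2 ≅ Z^6.

Boundary ∂_1: C_1 → C_0 is given by ∂[p,q] = [q] − [p].
This gives a 5×9 integer matrix of rank 4; reducing to Smith normal form yields diagonal entries (1,1,1,1).

∂_2: C_2 → C_1 maps a triangle to the signed sum of its edges. For instance
  ∂DEF = EF − DF + DE,
  ∂ABF = BF − AF + AB.
As a 9×6 matrix over Z this has rank 5, with invariant factors (1,1,1,1,1).

Now H_k = ker ∂_k / im ∂_{k+1}, so:

  H_0: rank C_0 − rank ∂_1 = 5 − 4 = 1, and the invariant factors of ∂_1 are all 1, so H_0 ≅ Z.
  H_1: rank ker ∂_1 − rank ∂_2 = (9 − 4) − 5 = 0, and the invariant factors of ∂_2 are all 1, so H_1 ≅ 0.
  H_2: rank ker ∂_2 − rank ∂_3 = (6 − 5) − 0 = 1, and there is no ∂_3, so H_2 ≅ Z.

(K is a triangulation of the 2-sphere S^2.)

H_0 ≅ Z,  H_1 = 0,  H_2 ≅ Z.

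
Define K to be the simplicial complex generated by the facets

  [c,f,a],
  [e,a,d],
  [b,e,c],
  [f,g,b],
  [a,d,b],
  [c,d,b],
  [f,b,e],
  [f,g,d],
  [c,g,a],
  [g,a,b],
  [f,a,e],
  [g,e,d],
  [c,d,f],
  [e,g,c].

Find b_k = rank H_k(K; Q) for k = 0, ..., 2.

b_0 = 1, b_1 = 2, b_2 = 1.

Order the vertices as a < b < c < d < e < f < g. Listing each simplex with vertices in this order, K has dimension 2 with simplices:

  0-simplices (7): a, b, c, d, e, f, g
  1-simplices (21): ab, ac, ad, ae, af, ag, bc, bd, be, bf, bg, cd, ce, cf, cg, de, df, dg, ef, eg, fg
  2-simplices (14): abd, abg, acf, acg, ade, aef, bcd, bce, bef, bfg, cdf, ceg, deg, dfg

Hence C_0 ≅ Z^7, C_1 ≅ Z^21, C_2 ≅ Z^14.

∂_1: C_1 → C_0 sends each edge [p,q] (with p < q) to q − p. For instance
  ∂cd = d − c.
The 7×21 boundary matrix has rank 6 and Smith normal form diag(1,1,1,1,1,1).

∂_2: C_2 → C_1 sends each 2-simplex [p,q,r] to [q,r] − [p,r] + [p,q]. For instance
  ∂bfg = fg − bg + bf,
  ∂acg = cg − ag + ac.
As a 21×14 matrix over Z this has rank 13, with invariant factors (1,1,1,1,1,1,1,1,1,1,1,1,1).

Computing H_k = (kernel of ∂_k) / (image of ∂_{k+1}):

  H_0: rank C_0 − rank ∂_1 = 7 − 6 = 1, and the invariant factors of ∂_1 are all 1, so H_0 = Z.
  H_1: rank ker ∂_1 − rank ∂_2 = (21 − 6) − 13 = 2, and the invariant factors of ∂_2 are all 1, so H_1 = Z^2.
  H_2: rank ker ∂_2 − rank ∂_3 = (14 − 13) − 0 = 1, and there is no ∂_3, so H_2 = Z.

As a check, the Euler characteristic is 7 − 21 + 14 = 0, which agrees with 1 − 2 + 1 = 0.

Hence the Betti numbers are b_0 = 1, b_1 = 2, b_2 = 1.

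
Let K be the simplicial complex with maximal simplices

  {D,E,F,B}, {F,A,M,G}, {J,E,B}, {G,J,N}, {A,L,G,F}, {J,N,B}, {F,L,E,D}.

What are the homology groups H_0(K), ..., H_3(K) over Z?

H_0 ≅ Z,  H_1 ≅ Z,  H_2 = 0,  H_3 = 0.

Order the vertices as A < B < D < E < F < G < J < L < M < N. Listing each simplex with vertices in this order, K has dimension 3 with simplices:

  0-simplices (10): A, B, D, E, F, G, J, L, M, N
  1-simplices (23): AF, AG, AL, AM, BD, BE, BF, BJ, BN, DE, DF, DL, EF, EJ, EL, FG, FL, FM, GJ, GL, GM, GN, JN
  2-simplices (17): AFG, AFL, AFM, AGL, AGM, BDE, BDF, BEF, BEJ, BJN, DEF, DEL, DFL, EFL, FGL, FGM, GJN
  3-simplices (4): AFGL, AFGM, BDEF, DEFL

so the chain groups are C_0 ≅ Z^10, C_1 ≅ Z^23, C_2 ≅ Z^17, C_3 ≅ Z^4.

∂_1: C_1 → C_0 is given by ∂[p,q] = [q] − [p].
The resulting 10×23 matrix has rank 9, and its Smith normal form has invariant factors (1,1,1,1,1,1,1,1,1).

Boundary ∂_2: C_2 → C_1 sends each 2-simplex [p,q,r] to [q,r] − [p,r] + [p,q]. For instance
  ∂BEF = EF − BF + BE,
  ∂FGM = GM − FM + FG.
As a 23×17 matrix over Z this has rank 13, with invariant factors (1,1,1,1,1,1,1,1,1,1,1,1,1).

Boundary ∂_3: C_3 → C_2 sends each 3-simplex σ to the alternating sum Σ_i (−1)^i (σ with its i-th vertex removed). For instance
  ∂BDEF = DEF − BEF + BDF − BDE,
  ∂DEFL = EFL − DFL + DEL − DEF.
The 17×4 boundary matrix has rank 4 and Smith normal form diag(1,1,1,1).

From H_k ≅ ker(∂_k) / im(∂_{k+1}) we obtain:

  H_0: rank C_0 − rank ∂_1 = 10 − 9 = 1, and the invariant factors of ∂_1 are all 1, so H_0 ≅ Z.
  H_1: rank ker ∂_1 − rank ∂_2 = (23 − 9) − 13 = 1, and the invariant factors of ∂_2 are all 1, so H_1 ≅ Z.
  H_2: rank ker ∂_2 − rank ∂_3 = (17 − 13) − 4 = 0, and the invariant factors of ∂_3 are all 1, so H_2 ≅ 0.
  H_3: rank ker ∂_3 − rank ∂_4 = (4 − 4) − 0 = 0, and there is no ∂_4, so H_3 ≅ 0.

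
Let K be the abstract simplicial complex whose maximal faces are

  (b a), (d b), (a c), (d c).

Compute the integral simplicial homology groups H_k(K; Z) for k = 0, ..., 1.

Take the total order a < b < c < d on the vertex set. Then K (dimension 1) consists of the simplices:

  0-simplices (4): a, b, c, d
  1-simplices (4): ab, ac, bd, cd

giving chain groups C_0 ≅ Z^4, C_1 ≅ Z^4.

The boundary map ∂_1: C_1 → C_0 is given by ∂[p,q] = [q] − [p].
The 4×4 boundary matrix has rank 3 and Smith normal form diag(1,1,1).

Now H_k = ker ∂_k / im ∂_{k+1}, so:

  H_0: rank C_0 − rank ∂_1 = 4 − 3 = 1, and the invariant factors of ∂_1 are all 1, so H_0 = Z.
  H_1: rank ker ∂_1 − rank ∂_2 = (4 − 3) − 0 = 1, and there is no ∂_2, so H_1 = Z.

As a check, the Euler characteristic is 4 − 4 = 0, which agrees with 1 − 1 = 0.

H_0 ≅ Z,  H_1 ≅ Z.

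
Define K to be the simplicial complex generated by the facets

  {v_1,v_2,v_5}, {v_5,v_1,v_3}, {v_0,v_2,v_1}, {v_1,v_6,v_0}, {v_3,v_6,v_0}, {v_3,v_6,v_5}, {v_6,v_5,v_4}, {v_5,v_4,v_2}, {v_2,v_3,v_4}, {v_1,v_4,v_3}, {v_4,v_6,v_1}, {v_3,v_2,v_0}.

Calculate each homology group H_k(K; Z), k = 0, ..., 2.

H_0 = Z,  H_1 = Z/2,  H_2 = 0.

Order the vertices as v_0 < v_1 < v_2 < v_3 < v_4 < v_5 < v_6. Listing each simplex with vertices in this order, K has dimension 2 with simplices:

  0-simplices (7): [v_0], [v_1], [v_2], [v_3], [v_4], [v_5], [v_6]
  1-simplices (18): (18 of them)
  2-simplices (12): (12 of them)

giving chain groups C_0 ≅ Z^7, C_1 ≅ Z^18, C_2 ≅ Z^12.

∂_1: C_1 → C_0 sends each edge [p,q] (with p < q) to q − p. For instance
  ∂[v_3,v_6] = [v_6] − [v_3].
This gives a 7×18 integer matrix of rank 6; reducing to Smith normal form yields diagonal entries (1,1,1,1,1,1).

The boundary map ∂_2: C_2 → C_1 sends each 2-simplex [p,q,r] to [q,r] − [p,r] + [p,q]. For instance
  ∂[v_0,v_1,v_6] = [v_1,v_6] − [v_0,v_6] + [v_0,v_1],
  ∂[v_4,v_5,v_6] = [v_5,v_6] − [v_4,v_6] + [v_4,v_5].
The resulting 18×12 matrix has rank 12, and its Smith normal form has invariant factors (1,1,1,1,1,1,1,1,1,1,1,2).

From H_k ≅ ker(∂_k) / im(∂_{k+1}) we obtain:

  H_0: rank C_0 − rank ∂_1 = 7 − 6 = 1, and the invariant factors of ∂_1 are all 1, so H_0 ≅ Z.
  H_1: rank ker ∂_1 − rank ∂_2 = (18 − 6) − 12 = 0, and ∂_2 has invariant factor 2 > 1, so H_1 ≅ Z/2.
  H_2: rank ker ∂_2 − rank ∂_3 = (12 − 12) − 0 = 0, and there is no ∂_3, so H_2 ≅ 0.

As a check, the Euler characteristic is 7 − 18 + 12 = 1, which agrees with 1 − 0 + 0 = 1.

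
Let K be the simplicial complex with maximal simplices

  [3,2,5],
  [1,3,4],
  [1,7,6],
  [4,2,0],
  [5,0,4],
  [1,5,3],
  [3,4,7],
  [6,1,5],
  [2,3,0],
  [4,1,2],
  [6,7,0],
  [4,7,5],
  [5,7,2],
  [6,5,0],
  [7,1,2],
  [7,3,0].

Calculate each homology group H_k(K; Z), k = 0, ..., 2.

H_0 ≅ Z,  H_1 ≅ Z^2,  H_2 ≅ Z.

Fix the vertex order 0 < 1 < 2 < 3 < 4 < 5 < 6 < 7 and write every simplex with vertices in increasing order. Then dim K = 2 and the simplices of K are:

  0-simplices (8): [0], [1], [2], [3], [4], [5], [6], [7]
  1-simplices (24): (24 of them)
  2-simplices (16): [0,2,3], [0,2,4], [0,3,7], [0,4,5], [0,5,6], [0,6,7], [1,2,4], [1,2,7], [1,3,4], [1,3,5], [1,5,6], [1,6,7], [2,3,5], [2,5,7], [3,4,7], [4,5,7]

giving chain groups C_0 ≅ Z^8, C_1 ≅ Z^24, C_2 ≅ Z^16.

Boundary ∂_1: C_1 → C_0 is given by ∂[p,q] = [q] − [p]. For instance
  ∂[3,4] = [4] − [3].
The 8×24 boundary matrix has rank 7 and Smith normal form diag(1,1,1,1,1,1,1).

∂_2: C_2 → C_1 sends each 2-simplex [p,q,r] to [q,r] − [p,r] + [p,q]. For instance
  ∂[2,3,5] = [3,5] − [2,5] + [2,3],
  ∂[2,5,7] = [5,7] − [2,7] + [2,5].
This gives a 24×16 integer matrix of rank 15; reducing to Smith normal form yields diagonal entries (1,1,1,1,1,1,1,1,1,1,1,1,1,1,1).

Computing H_k = (kernel of ∂_k) / (image of ∂_{k+1}):

  H_0: rank C_0 − rank ∂_1 = 8 − 7 = 1, and the invariant factors of ∂_1 are all 1, so H_0 = Z.
  H_1: rank ker ∂_1 − rank ∂_2 = (24 − 7) − 15 = 2, and the invariant factors of ∂_2 are all 1, so H_1 = Z^2.
  H_2: rank ker ∂_2 − rank ∂_3 = (16 − 15) − 0 = 1, and there is no ∂_3, so H_2 = Z.

As a check, the Euler characteristic is 8 − 24 + 16 = 0, which agrees with 1 − 2 + 1 = 0.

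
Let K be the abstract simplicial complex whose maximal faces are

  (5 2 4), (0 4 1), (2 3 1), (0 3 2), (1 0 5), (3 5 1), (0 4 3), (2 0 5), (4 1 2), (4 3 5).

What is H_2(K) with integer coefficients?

H_2 = 0.

Take the total order 0 < 1 < 2 < 3 < 4 < 5 on the vertex set. Then K (dimension 2) consists of the simplices:

  0-simplices (6): [0], [1], [2], [3], [4], [5]
  1-simplices (15): [0,1], [0,2], [0,3], [0,4], [0,5], [1,2], [1,3], [1,4], [1,5], [2,3], [2,4], [2,5], [3,4], [3,5], [4,5]
  2-simplices (10): [0,1,4], [0,1,5], [0,2,3], [0,2,5], [0,3,4], [1,2,3], [1,2,4], [1,3,5], [2,4,5], [3,4,5]

giving chain groups C_0 ≅ Z^6, C_1 ≅ Z^15, C_2 ≅ Z^10.

Boundary ∂_1: C_1 → C_0 maps an edge to its endpoints' difference, ∂[p,q] = q − p.
As a 6×15 matrix over Z this has rank 5, with invariant factors (1,1,1,1,1).

∂_2: C_2 → C_1 sends each 2-simplex [p,q,r] to [q,r] − [p,r] + [p,q]. For instance
  ∂[0,1,5] = [1,5] − [0,5] + [0,1],
  ∂[0,1,4] = [1,4] − [0,4] + [0,1].
This gives a 15×10 integer matrix of rank 10; reducing to Smith normal form yields diagonal entries (1,1,1,1,1,1,1,1,1,2).

From H_k ≅ ker(∂_k) / im(∂_{k+1}) we obtain:

  H_2: rank ker ∂_2 − rank ∂_3 = (10 − 10) − 0 = 0, and there is no ∂_3, so H_2 ≅ 0.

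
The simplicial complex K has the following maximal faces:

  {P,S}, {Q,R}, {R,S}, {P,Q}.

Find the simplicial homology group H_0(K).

H_0 ≅ Z.

Order the vertices as P < Q < R < S. Listing each simplex with vertices in this order, K has dimension 1 with simplices:

  0-simplices (4): P, Q, R, S
  1-simplices (4): PQ, PS, QR, RS

giving chain groups C_0 ≅ Z^4, C_1 ≅ Z^4.

∂_1: C_1 → C_0 maps an edge to its endpoints' difference, ∂[p,q] = q − p. For instance
  ∂PQ = Q − P.
This gives a 4×4 integer matrix of rank 3; reducing to Smith normal form yields diagonal entries (1,1,1).

Computing H_k = (kernel of ∂_k) / (image of ∂_{k+1}):

  H_0: rank C_0 − rank ∂_1 = 4 − 3 = 1, and the invariant factors of ∂_1 are all 1, so H_0 ≅ Z.

(K is a triangulation of the circle S^1.)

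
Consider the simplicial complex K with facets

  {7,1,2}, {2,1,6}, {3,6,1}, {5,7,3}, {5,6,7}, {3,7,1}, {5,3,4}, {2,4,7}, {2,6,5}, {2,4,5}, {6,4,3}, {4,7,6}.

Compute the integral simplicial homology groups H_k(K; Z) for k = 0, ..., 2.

K has 7 vertices, 18 edges, 12 triangles.
rank ∂_0 = 0, rank ∂_1 = 6 ⇒ b_0 = 7 − 0 − 6 = 1; all invariant factors of ∂_1 are 1 so no torsion. So H_0 ≅ Z.
rank ∂_1 = 6, rank ∂_2 = 12 ⇒ b_1 = 18 − 6 − 12 = 0; ∂_2 has invariant factor(s) [2] giving torsion. So H_1 ≅ Z_2.
rank ∂_2 = 12, rank ∂_3 = 0 ⇒ b_2 = 12 − 12 − 0 = 0. So H_2 ≅ 0.

H_0 ≅ Z,  H_1 ≅ Z_2,  H_2 = 0.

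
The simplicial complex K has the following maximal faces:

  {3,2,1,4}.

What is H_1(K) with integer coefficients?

Order the vertices as 1 < 2 < 3 < 4. Listing each simplex with vertices in this order, K has dimension 3 with simplices:

  0-simplices (4): [1], [2], [3], [4]
  1-simplices (6): [1,2], [1,3], [1,4], [2,3], [2,4], [3,4]
  2-simplices (4): [1,2,3], [1,2,4], [1,3,4], [2,3,4]
  3-simplices (1): [1,2,3,4]

giving chain groups C_0 ≅ Z^4, C_1 ≅ Z^6, C_2 ≅ Z^4, C_3 ≅ Z^1.

∂_1: C_1 → C_0 maps an edge to its endpoints' difference, ∂[p,q] = q − p. For instance
  ∂[3,4] = [4] − [3].
The resulting 4×6 matrix has rank 3, and its Smith normal form has invariant factors (1,1,1).

Boundary ∂_2: C_2 → C_1 maps a triangle to the signed sum of its edges. For instance
  ∂[1,3,4] = [3,4] − [1,4] + [1,3],
  ∂[2,3,4] = [3,4] − [2,4] + [2,3].
The resulting 6×4 matrix has rank 3, and its Smith normal form has invariant factors (1,1,1).

The boundary map ∂_3: C_3 → C_2 sends each 3-simplex σ to the alternating sum Σ_i (−1)^i (σ with its i-th vertex removed). For instance
  ∂[1,2,3,4] = [2,3,4] − [1,3,4] + [1,2,4] − [1,2,3].
This gives a 4×1 integer matrix of rank 1; reducing to Smith normal form yields diagonal entries (1).

Reading off H_k = ker ∂_k / im ∂_{k+1}:

  H_1: rank ker ∂_1 − rank ∂_2 = (6 − 3) − 3 = 0, and the invariant factors of ∂_2 are all 1, so H_1 = 0.

H_1 = 0.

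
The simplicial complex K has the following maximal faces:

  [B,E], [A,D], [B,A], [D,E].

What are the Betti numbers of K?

b_0 = 1, b_1 = 1.

Take the total order A < B < D < E on the vertex set. Then K (dimension 1) consists of the simplices:

  0-simplices (4): A, B, D, E
  1-simplices (4): AB, AD, BE, DE

Hence C_0 ≅ Z^4, C_1 ≅ Z^4.

∂_1: C_1 → C_0 maps an edge to its endpoints' difference, ∂[p,q] = q − p. For instance
  ∂AB = B − A.
This gives a 4×4 integer matrix of rank 3; reducing to Smith normal form yields diagonal entries (1,1,1).

Reading off H_k = ker ∂_k / im ∂_{k+1}:

  H_0: rank C_0 − rank ∂_1 = 4 − 3 = 1, and the invariant factors of ∂_1 are all 1, so H_0 = Z.
  H_1: rank ker ∂_1 − rank ∂_2 = (4 − 3) − 0 = 1, and there is no ∂_2, so H_1 = Z.

As a check, the Euler characteristic is 4 − 4 = 0, which agrees with 1 − 1 = 0.

Hence the Betti numbers are b_0 = 1, b_1 = 1.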